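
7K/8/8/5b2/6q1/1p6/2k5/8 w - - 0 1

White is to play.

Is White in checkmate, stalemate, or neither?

stalemate

White to move; white king on h8.
In check: no.
King squares — g7: attacked by Qg4; h7: attacked by Bf5; g8: attacked by Qg4.
Legal moves for White: none.
Not in check and no legal moves → stalemate.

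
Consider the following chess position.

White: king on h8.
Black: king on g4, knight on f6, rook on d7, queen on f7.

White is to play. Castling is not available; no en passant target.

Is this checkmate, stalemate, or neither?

White to move; white king on h8.
In check: no.
King squares — g7: attacked by Qf7; h7: attacked by Nf6; g8: attacked by Nf6.
Legal moves for White: none.
Not in check and no legal moves → stalemate.

stalemate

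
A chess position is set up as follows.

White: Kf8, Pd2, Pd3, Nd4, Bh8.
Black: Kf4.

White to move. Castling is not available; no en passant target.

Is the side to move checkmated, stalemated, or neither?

neither

White to move; white king on f8.
In check: no.
Legal moves for White: Bg7, Bf6, Be5+, Kg8, Ke8, Kg7, Kf7, Ke7, Ne6+, Nc6, Nf5, Nb5, Nf3, Nb3, Ne2+, Nc2.
White has 16 legal moves and is not in check → neither.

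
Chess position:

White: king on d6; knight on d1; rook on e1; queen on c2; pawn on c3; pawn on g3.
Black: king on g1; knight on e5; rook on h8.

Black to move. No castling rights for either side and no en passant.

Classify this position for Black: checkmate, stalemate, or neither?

checkmate

Black to move; black king on g1.
In check: yes, from the white rook on e1.
King squares — f1: attacked by Re1; h1: attacked by Re1; f2: attacked by Nd1; g2: attacked by Qc2; h2: attacked by Qc2.
Legal moves for Black: none.
In check with no legal moves → checkmate.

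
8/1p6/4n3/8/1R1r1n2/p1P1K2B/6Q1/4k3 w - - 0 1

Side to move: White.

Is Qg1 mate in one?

yes

After Qg1: black king on e1; in check: yes, from the white queen on g1.
King squares — d1: attacked by Qg1; f1: attacked by Qg1; d2: attacked by Ke3; e2: attacked by Ke3; f2: attacked by Qg1.
Black has no legal moves → checkmate.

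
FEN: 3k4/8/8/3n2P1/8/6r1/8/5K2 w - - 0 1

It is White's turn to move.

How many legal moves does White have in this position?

4

White to move; king on f1.
In check: no.
Legal moves: Kf2, Ke2, Ke1, g6.
Count: 4.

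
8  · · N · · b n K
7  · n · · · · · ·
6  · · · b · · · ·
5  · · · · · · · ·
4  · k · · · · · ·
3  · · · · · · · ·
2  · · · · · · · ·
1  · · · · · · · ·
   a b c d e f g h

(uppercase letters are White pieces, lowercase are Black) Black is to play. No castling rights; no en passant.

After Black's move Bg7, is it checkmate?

After Bg7: white king on h8; in check: yes, from the black bishop on g7.
White has 3 legal replies: Kxg8, Kh7, Kxg7.
In check but a legal move exists → not checkmate.

no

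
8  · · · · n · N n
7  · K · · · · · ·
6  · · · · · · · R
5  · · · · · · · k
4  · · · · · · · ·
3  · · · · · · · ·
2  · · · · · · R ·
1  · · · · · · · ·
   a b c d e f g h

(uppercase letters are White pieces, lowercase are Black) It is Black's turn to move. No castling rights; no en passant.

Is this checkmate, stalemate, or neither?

Black to move; black king on h5.
In check: yes, from the white rook on h6.
King squares — g4: attacked by Rg2; h4: attacked by Rh6; g5: attacked by Rg2; g6: attacked by Rg2; h6: attacked by Ng8.
Legal moves for Black: none.
In check with no legal moves → checkmate.

checkmate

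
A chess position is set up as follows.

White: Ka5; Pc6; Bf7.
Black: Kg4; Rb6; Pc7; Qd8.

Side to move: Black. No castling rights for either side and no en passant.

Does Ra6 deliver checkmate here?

After Ra6: white king on a5; in check: yes, from the black rook on a6.
White has 3 legal replies: Kxa6, Kb5, Kb4.
In check but a legal move exists → not checkmate.

no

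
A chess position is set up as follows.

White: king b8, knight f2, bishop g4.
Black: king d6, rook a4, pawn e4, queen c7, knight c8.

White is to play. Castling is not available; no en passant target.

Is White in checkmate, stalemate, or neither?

White to move; white king on b8.
In check: yes, from the black queen on c7.
King squares — a7: attacked by Ra4; b7: attacked by Qc7; c7: attacked by Kd6; a8: attacked by Ra4; c8: attacked by Qc7.
Legal moves for White: none.
In check with no legal moves → checkmate.

checkmate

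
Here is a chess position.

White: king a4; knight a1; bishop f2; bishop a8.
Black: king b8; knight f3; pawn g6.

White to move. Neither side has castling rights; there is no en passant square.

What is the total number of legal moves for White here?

White to move; king on a4.
In check: no.
Legal moves: Bb7, Bc6, Bd5, Be4, Bxf3, Kb5, Ka5, Kb4, Kb3, Ka3, Ba7+, Bb6, Bc5, Bh4, Bd4, Bg3+, Be3, Bg1, Be1, Nb3, Nc2.
Count: 21.

21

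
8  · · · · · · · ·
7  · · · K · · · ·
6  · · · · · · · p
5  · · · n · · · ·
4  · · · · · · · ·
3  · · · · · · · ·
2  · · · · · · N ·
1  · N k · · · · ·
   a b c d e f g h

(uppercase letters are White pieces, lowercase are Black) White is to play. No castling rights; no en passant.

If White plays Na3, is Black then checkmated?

After Na3: black king on c1; in check: no.
Black is not in check, so this cannot be checkmate.

no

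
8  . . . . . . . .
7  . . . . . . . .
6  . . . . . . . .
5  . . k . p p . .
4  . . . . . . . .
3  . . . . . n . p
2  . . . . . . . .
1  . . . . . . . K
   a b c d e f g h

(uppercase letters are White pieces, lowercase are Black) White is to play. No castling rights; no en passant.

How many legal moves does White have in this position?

White to move; king on h1.
In check: no.
Legal moves: none.
Count: 0.

0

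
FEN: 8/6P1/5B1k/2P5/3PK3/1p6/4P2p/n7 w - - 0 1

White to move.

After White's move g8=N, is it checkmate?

no

After g8=N: black king on h6; in check: yes, from the white knight on g8.
Black has 3 legal replies: Kh7, Kg6, Kh5.
In check but a legal move exists → not checkmate.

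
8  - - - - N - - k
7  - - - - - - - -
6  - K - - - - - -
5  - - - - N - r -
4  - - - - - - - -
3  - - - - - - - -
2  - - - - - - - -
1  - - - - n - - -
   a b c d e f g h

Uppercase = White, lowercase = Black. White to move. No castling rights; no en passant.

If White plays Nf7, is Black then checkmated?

After Nf7: black king on h8; in check: yes, from the white knight on f7.
Black has 2 legal replies: Kg8, Kh7.
In check but a legal move exists → not checkmate.

no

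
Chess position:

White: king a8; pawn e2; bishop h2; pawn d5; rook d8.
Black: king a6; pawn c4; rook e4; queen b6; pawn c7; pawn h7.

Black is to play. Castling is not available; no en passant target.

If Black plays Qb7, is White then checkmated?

yes

After Qb7: white king on a8; in check: yes, from the black queen on b7.
King squares — a7: attacked by Ka6; b7: attacked by Ka6; b8: attacked by Qb7.
White has no legal moves → checkmate.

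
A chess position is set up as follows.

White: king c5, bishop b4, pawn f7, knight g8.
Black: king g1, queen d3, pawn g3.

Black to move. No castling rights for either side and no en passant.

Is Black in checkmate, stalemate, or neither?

neither

Black to move; black king on g1.
In check: no.
Legal moves for Black include: Qd8, Qh7, Qd7, Qg6, Qd6+, Qa6, Qf5+, Qd5+, Qb5+, Qe4, Qd4+, Qc4+, Qf3, Qe3+, Qc3+, Qb3, Qa3, Qe2, ... (list truncated; more exist).
Black has legal moves and is not in check → neither.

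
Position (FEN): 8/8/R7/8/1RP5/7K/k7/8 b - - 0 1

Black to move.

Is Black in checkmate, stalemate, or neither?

Black to move; black king on a2.
In check: yes, from the white rook on a6.
King squares — a1: attacked by Ra6; b1: attacked by Rb4; b2: attacked by Rb4; a3: attacked by Ra6; b3: attacked by Rb4.
Legal moves for Black: none.
In check with no legal moves → checkmate.

checkmate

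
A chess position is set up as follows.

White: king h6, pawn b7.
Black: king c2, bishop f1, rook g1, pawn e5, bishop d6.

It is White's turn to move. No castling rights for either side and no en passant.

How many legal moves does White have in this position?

6

White to move; king on h6.
In check: no.
Legal moves: Kh7, Kh5, b8=Q, b8=R, b8=B, b8=N.
Count: 6.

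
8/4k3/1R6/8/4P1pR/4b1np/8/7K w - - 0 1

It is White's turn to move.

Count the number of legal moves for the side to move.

1

White to move; king on h1.
In check: yes, from the black knight on g3.
Legal moves: Kh2.
Count: 1.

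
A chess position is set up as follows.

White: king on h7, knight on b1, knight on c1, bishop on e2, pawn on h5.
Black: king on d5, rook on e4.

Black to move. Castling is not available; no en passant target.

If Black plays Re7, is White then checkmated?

After Re7: white king on h7; in check: yes, from the black rook on e7.
White has 4 legal replies: Kh8, Kg8, Kh6, Kg6.
In check but a legal move exists → not checkmate.

no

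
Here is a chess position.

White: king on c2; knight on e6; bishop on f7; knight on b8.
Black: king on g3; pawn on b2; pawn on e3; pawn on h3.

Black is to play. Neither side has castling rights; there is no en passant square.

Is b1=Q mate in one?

After b1=Q: white king on c2; in check: yes, from the black queen on b1.
White has 2 legal replies: Kc3, Kxb1.
In check but a legal move exists → not checkmate.

no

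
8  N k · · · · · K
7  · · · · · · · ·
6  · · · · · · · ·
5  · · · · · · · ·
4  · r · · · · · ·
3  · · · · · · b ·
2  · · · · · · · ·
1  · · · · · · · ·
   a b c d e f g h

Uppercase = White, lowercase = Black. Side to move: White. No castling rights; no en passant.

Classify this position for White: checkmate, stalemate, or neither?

neither

White to move; white king on h8.
In check: no.
Legal moves for White: Kg8, Kh7, Kg7, Nc7, Nb6.
White has 5 legal moves and is not in check → neither.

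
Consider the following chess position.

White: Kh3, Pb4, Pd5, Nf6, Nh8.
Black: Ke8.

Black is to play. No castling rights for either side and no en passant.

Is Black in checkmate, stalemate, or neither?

Black to move; black king on e8.
In check: yes, from the white knight on f6.
King squares — d7: attacked by Nf6; e7: available; f7: attacked by Nh8; d8: available; f8: available.
Legal moves for Black: Kf8, Kd8, Ke7.
Black is in check but has 3 legal moves → neither.

neither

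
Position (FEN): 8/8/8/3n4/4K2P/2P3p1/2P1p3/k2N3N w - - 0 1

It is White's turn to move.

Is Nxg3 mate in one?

After Nxg3: black king on a1; in check: no.
Black is not in check, so this cannot be checkmate.

no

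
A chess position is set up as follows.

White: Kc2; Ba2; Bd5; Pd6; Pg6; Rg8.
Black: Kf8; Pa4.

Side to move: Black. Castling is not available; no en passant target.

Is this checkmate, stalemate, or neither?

checkmate

Black to move; black king on f8.
In check: yes, from the white rook on g8.
King squares — e7: attacked by Pd6; f7: attacked by Bd5; g7: attacked by Rg8; e8: attacked by Rg8; g8: attacked by Bd5.
Legal moves for Black: none.
In check with no legal moves → checkmate.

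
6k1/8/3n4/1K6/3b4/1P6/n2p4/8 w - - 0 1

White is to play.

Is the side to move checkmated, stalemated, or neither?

neither

White to move; white king on b5.
In check: yes, from the black knight on d6.
King squares — a4: available; b4: attacked by Na2; c4: attacked by Nd6; a5: available; c5: attacked by Bd4; a6: available; b6: attacked by Bd4; c6: available.
Legal moves for White: Kc6, Ka6, Ka5, Ka4.
White is in check but has 4 legal moves → neither.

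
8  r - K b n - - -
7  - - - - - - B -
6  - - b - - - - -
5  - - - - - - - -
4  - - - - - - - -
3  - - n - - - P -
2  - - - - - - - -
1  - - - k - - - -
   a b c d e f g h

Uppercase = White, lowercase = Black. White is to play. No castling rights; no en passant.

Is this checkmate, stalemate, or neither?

checkmate

White to move; white king on c8.
In check: yes, from the black rook on a8.
King squares — b7: attacked by Bc6; c7: attacked by Bd8; d7: attacked by Bc6; b8: attacked by Ra8; d8: attacked by Ra8.
Legal moves for White: none.
In check with no legal moves → checkmate.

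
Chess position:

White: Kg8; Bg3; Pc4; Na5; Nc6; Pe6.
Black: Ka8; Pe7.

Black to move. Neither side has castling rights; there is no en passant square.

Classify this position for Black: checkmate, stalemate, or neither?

stalemate

Black to move; black king on a8.
In check: no.
King squares — a7: attacked by Nc6; b7: attacked by Na5; b8: attacked by Bg3.
Legal moves for Black: none.
Not in check and no legal moves → stalemate.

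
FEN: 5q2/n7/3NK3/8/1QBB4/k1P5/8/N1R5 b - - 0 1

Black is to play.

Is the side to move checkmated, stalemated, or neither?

checkmate

Black to move; black king on a3.
In check: yes, from the white queen on b4.
King squares — a2: attacked by Bc4; b2: attacked by Qb4; b3: attacked by Na1; a4: attacked by Qb4; b4: attacked by Pc3.
Legal moves for Black: none.
In check with no legal moves → checkmate.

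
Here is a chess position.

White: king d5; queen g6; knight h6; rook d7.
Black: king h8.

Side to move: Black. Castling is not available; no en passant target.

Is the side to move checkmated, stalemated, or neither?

Black to move; black king on h8.
In check: no.
King squares — g7: attacked by Qg6; h7: attacked by Qg6; g8: attacked by Qg6.
Legal moves for Black: none.
Not in check and no legal moves → stalemate.

stalemate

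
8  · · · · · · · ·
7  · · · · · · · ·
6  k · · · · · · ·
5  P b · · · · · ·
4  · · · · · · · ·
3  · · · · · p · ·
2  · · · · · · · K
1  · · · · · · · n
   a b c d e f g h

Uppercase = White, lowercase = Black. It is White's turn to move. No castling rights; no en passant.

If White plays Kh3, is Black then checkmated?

no

After Kh3: black king on a6; in check: no.
Black is not in check, so this cannot be checkmate.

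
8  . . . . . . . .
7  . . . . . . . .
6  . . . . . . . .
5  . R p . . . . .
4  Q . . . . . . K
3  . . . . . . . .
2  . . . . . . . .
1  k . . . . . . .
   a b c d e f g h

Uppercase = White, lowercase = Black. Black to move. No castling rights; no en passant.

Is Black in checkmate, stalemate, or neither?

Black to move; black king on a1.
In check: yes, from the white queen on a4.
King squares — b1: attacked by Rb5; a2: attacked by Qa4; b2: attacked by Rb5.
Legal moves for Black: none.
In check with no legal moves → checkmate.

checkmate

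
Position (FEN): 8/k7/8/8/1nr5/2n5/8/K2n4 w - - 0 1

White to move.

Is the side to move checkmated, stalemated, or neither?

White to move; white king on a1.
In check: no.
King squares — b1: attacked by Nc3; a2: attacked by Nc3; b2: attacked by Nd1.
Legal moves for White: none.
Not in check and no legal moves → stalemate.

stalemate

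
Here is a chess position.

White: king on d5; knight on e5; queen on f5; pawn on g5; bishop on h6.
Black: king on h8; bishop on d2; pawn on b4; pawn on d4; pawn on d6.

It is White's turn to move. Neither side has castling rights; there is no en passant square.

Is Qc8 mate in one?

no

After Qc8: black king on h8; in check: yes, from the white queen on c8.
Black has 1 legal reply: Kh7.
In check but a legal move exists → not checkmate.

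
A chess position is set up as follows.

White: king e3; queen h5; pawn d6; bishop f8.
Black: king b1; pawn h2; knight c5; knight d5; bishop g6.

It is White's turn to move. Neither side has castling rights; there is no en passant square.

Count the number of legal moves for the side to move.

White to move; king on e3.
In check: yes, from the black knight on d5.
Legal moves: Kd4, Kf3, Kf2, Ke2, Kd2, Qxd5.
Count: 6.

6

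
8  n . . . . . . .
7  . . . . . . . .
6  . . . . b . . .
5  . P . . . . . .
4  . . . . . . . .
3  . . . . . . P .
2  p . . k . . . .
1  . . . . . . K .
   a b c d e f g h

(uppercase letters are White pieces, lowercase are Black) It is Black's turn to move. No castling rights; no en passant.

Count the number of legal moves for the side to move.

24

Black to move; king on d2.
In check: no.
Legal moves: Nc7, Nb6, Bg8, Bc8, Bf7, Bd7, Bf5, Bd5, Bg4, Bc4, Bh3, Bb3, Ke3, Kd3, Kc3, Ke2, Kc2, Ke1, Kd1, Kc1, a1=Q+, a1=R+, a1=B, a1=N.
Count: 24.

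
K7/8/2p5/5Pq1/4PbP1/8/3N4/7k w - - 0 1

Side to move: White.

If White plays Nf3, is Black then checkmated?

After Nf3: black king on h1; in check: no.
Black is not in check, so this cannot be checkmate.

no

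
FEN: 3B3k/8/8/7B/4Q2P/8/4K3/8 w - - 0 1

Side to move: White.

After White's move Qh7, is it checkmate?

After Qh7: black king on h8; in check: yes, from the white queen on h7.
Black has 1 legal reply: Kxh7.
In check but a legal move exists → not checkmate.

no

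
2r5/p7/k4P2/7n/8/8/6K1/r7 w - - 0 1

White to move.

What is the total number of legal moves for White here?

5

White to move; king on g2.
In check: no.
Legal moves: Kh3, Kf3, Kh2, Kf2, f7.
Count: 5.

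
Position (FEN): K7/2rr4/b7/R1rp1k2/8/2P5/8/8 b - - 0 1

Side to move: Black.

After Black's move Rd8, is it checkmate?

After Rd8: white king on a8; in check: yes, from the black rook on d8.
King squares — a7: attacked by Rc7; b7: attacked by Ba6; b8: attacked by Rd8.
White has no legal moves → checkmate.

yes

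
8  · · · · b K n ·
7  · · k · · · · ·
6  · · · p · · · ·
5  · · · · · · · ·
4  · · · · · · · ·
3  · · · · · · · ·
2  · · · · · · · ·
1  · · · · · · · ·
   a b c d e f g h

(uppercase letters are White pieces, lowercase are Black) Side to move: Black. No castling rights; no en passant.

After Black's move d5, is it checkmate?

After d5: white king on f8; in check: no.
White is not in check, so this cannot be checkmate.

no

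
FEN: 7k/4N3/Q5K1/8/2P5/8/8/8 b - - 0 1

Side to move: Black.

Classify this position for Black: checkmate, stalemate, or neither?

stalemate

Black to move; black king on h8.
In check: no.
King squares — g7: attacked by Kg6; h7: attacked by Kg6; g8: attacked by Ne7.
Legal moves for Black: none.
Not in check and no legal moves → stalemate.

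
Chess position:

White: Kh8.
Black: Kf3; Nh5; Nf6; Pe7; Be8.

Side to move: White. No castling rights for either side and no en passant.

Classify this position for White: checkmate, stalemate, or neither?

stalemate

White to move; white king on h8.
In check: no.
King squares — g7: attacked by Nh5; h7: attacked by Nf6; g8: attacked by Nf6.
Legal moves for White: none.
Not in check and no legal moves → stalemate.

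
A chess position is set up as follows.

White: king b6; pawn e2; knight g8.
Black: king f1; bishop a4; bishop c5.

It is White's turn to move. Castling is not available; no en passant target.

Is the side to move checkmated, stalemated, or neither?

White to move; white king on b6.
In check: yes, from the black bishop on c5.
Legal moves for White: Kc7, Kb7, Ka6, Kxc5, Ka5.
White is in check but has 5 legal moves → neither.

neither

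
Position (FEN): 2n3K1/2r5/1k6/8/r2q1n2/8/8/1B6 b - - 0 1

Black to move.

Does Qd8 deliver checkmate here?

After Qd8: white king on g8; in check: yes, from the black queen on d8.
King squares — f7: attacked by Rc7; g7: attacked by Rc7; h7: attacked by Rc7; f8: attacked by Qd8; h8: attacked by Qd8.
White has no legal moves → checkmate.

yes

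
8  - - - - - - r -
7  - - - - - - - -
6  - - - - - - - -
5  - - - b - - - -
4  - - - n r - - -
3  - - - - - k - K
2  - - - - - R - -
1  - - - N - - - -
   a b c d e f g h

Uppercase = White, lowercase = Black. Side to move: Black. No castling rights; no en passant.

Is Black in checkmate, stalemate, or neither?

checkmate

Black to move; black king on f3.
In check: yes, from the white rook on f2.
King squares — e2: attacked by Rf2; f2: attacked by Nd1; g2: attacked by Rf2; e3: attacked by Nd1; g3: attacked by Kh3; e4: own rook; f4: attacked by Rf2; g4: attacked by Kh3.
Legal moves for Black: none.
In check with no legal moves → checkmate.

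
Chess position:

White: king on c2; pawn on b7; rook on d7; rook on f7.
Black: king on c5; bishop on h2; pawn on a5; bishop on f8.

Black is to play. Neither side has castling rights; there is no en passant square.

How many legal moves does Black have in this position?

17

Black to move; king on c5.
In check: no.
Legal moves: Bg7, Be7, Bh6, Bfd6, Kc6, Kb6, Kb5, Kc4, Kb4, Bb8, Bc7, Bhd6, Be5, Bf4, Bg3, Bg1, a4.
Count: 17.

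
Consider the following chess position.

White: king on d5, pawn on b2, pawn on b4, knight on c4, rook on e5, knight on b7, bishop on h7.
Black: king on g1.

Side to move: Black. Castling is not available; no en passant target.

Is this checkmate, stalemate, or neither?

Black to move; black king on g1.
In check: no.
Legal moves for Black: Kh2, Kg2, Kf2, Kh1, Kf1.
Black has 5 legal moves and is not in check → neither.

neither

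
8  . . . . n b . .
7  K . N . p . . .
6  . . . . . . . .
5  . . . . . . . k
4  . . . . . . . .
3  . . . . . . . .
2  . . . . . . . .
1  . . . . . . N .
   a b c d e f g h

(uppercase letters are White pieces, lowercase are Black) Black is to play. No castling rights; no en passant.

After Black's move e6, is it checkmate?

After e6: white king on a7; in check: no.
White is not in check, so this cannot be checkmate.

no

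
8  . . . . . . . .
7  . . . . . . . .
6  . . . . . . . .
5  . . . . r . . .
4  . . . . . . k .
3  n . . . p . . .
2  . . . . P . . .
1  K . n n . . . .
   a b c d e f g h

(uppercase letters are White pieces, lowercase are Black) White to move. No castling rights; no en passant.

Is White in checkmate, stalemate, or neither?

stalemate

White to move; white king on a1.
In check: no.
King squares — b1: attacked by Na3; a2: attacked by Nc1; b2: attacked by Nd1.
Legal moves for White: none.
Not in check and no legal moves → stalemate.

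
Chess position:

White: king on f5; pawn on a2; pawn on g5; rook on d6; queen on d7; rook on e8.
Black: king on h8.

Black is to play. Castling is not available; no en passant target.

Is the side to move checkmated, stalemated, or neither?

checkmate

Black to move; black king on h8.
In check: yes, from the white rook on e8.
King squares — g7: attacked by Qd7; h7: attacked by Qd7; g8: attacked by Re8.
Legal moves for Black: none.
In check with no legal moves → checkmate.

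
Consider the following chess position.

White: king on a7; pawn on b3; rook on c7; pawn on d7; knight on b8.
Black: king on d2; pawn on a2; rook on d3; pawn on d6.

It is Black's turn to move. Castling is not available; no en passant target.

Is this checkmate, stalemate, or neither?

neither

Black to move; black king on d2.
In check: no.
Legal moves for Black: Rd5, Rd4, Rh3, Rg3, Rf3, Re3, Rc3, Rxb3, Ke3, Ke2, Ke1, Kd1, d5, a1=Q+, a1=R+, a1=B, a1=N.
Black has 17 legal moves and is not in check → neither.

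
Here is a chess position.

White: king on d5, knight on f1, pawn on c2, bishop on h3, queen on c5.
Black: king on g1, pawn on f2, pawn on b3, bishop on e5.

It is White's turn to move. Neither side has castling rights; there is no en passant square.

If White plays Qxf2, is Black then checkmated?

no

After Qxf2: black king on g1; in check: yes, from the white queen on f2.
Black has 2 legal replies: Kxf2, Kh1.
In check but a legal move exists → not checkmate.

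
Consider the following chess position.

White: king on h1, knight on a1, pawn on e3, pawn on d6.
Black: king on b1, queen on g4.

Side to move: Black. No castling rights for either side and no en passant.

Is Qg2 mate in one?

After Qg2: white king on h1; in check: yes, from the black queen on g2.
White has 1 legal reply: Kxg2.
In check but a legal move exists → not checkmate.

no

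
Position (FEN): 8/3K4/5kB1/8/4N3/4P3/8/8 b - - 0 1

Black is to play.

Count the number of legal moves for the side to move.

3

Black to move; king on f6.
In check: yes, from the white knight on e4.
Legal moves: Kg7, Kxg6, Ke5.
Count: 3.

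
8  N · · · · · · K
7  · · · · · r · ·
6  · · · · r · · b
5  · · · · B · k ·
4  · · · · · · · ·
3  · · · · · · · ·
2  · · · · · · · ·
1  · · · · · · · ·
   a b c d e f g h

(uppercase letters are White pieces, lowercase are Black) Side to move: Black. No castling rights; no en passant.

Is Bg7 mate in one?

no

After Bg7: white king on h8; in check: yes, from the black bishop on g7.
White has 3 legal replies: Kg8, Kh7, Bxg7.
In check but a legal move exists → not checkmate.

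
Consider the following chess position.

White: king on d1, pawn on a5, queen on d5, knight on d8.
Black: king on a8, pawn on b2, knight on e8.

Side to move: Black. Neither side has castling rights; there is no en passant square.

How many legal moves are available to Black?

Black to move; king on a8.
In check: yes, from the white queen on d5.
Legal moves: Kb8, Ka7.
Count: 2.

2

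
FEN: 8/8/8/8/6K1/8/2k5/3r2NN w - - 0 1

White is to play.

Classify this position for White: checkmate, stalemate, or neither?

White to move; white king on g4.
In check: no.
Legal moves for White: Kh5, Kg5, Kf5, Kh4, Kf4, Kh3, Kg3, Kf3, Ng3, Nf2, Nh3, Nf3, Ne2.
White has 13 legal moves and is not in check → neither.

neither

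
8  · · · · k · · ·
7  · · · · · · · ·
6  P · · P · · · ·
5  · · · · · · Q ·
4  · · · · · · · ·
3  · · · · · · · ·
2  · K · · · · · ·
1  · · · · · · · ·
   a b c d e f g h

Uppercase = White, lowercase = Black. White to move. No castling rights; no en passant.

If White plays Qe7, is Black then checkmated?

yes

After Qe7: black king on e8; in check: yes, from the white queen on e7.
King squares — d7: attacked by Qe7; e7: attacked by Pd6; f7: attacked by Qe7; d8: attacked by Qe7; f8: attacked by Qe7.
Black has no legal moves → checkmate.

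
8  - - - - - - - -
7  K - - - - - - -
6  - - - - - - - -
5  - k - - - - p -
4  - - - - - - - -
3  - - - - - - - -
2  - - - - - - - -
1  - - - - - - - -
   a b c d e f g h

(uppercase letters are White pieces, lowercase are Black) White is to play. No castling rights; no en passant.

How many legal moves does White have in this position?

White to move; king on a7.
In check: no.
Legal moves: Kb8, Ka8, Kb7.
Count: 3.

3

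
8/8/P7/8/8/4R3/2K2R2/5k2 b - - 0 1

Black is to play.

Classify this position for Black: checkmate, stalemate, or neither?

Black to move; black king on f1.
In check: yes, from the white rook on f2.
Legal moves for Black: Kxf2, Kg1.
Black is in check but has 2 legal moves → neither.

neither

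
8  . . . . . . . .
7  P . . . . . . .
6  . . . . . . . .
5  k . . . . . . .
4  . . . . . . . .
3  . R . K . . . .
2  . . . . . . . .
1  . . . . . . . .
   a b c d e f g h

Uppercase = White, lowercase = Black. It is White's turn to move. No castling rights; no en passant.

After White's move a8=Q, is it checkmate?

After a8=Q: black king on a5; in check: yes, from the white queen on a8.
King squares — a4: attacked by Qa8; b4: attacked by Rb3; b5: attacked by Rb3; a6: attacked by Qa8; b6: attacked by Rb3.
Black has no legal moves → checkmate.

yes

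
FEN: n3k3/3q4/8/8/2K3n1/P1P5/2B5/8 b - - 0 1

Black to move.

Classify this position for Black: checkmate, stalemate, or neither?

neither

Black to move; black king on e8.
In check: no.
Legal moves for Black include: Kf8, Kd8, Kf7, Ke7, Nc7, Nb6+, Qd8, Qc8+, Qh7, Qg7, Qf7+, Qe7, Qc7+, Qb7, Qa7, Qe6+, Qd6, Qc6+, ... (list truncated; more exist).
Black has legal moves and is not in check → neither.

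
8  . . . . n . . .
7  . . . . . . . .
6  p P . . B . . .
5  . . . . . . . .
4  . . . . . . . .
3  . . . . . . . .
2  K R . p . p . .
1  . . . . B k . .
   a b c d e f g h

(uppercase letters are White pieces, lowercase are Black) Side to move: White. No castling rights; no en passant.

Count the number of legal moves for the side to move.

White to move; king on a2.
In check: no.
Legal moves: Bg8, Bc8, Bf7, Bd7, Bf5, Bd5, Bg4, Bc4+, Bh3+, Bb3, Rb5, Rb4, Rb3, Rxd2, Rc2, Rb1, Kb3, Ka3, Kb1, Ka1, Bxf2, Bxd2, b7.
Count: 23.

23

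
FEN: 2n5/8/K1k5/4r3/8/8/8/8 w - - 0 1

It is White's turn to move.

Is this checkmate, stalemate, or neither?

White to move; white king on a6.
In check: no.
King squares — a5: attacked by Re5; b5: attacked by Re5; b6: attacked by Kc6; a7: attacked by Nc8; b7: attacked by Kc6.
Legal moves for White: none.
Not in check and no legal moves → stalemate.

stalemate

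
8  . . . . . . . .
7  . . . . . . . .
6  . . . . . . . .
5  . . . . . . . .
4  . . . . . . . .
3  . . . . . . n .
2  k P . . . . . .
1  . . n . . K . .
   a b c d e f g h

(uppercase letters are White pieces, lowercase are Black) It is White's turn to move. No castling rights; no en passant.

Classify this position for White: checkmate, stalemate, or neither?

White to move; white king on f1.
In check: yes, from the black knight on g3.
Legal moves for White: Kg2, Kf2, Kg1, Ke1.
White is in check but has 4 legal moves → neither.

neither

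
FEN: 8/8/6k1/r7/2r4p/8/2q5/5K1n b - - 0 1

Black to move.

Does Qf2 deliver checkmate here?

yes

After Qf2: white king on f1; in check: yes, from the black queen on f2.
King squares — e1: attacked by Qf2; g1: attacked by Qf2; e2: attacked by Qf2; f2: attacked by Nh1; g2: attacked by Qf2.
White has no legal moves → checkmate.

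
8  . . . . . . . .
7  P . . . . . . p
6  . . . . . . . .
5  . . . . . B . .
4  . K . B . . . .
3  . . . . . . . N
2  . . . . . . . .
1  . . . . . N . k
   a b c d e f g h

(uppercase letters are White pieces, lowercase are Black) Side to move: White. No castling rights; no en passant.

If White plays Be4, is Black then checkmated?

yes

After Be4: black king on h1; in check: yes, from the white bishop on e4.
King squares — g1: attacked by Nh3; g2: attacked by Be4; h2: attacked by Nf1.
Black has no legal moves → checkmate.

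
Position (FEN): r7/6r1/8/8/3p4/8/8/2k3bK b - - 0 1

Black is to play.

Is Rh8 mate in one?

yes

After Rh8: white king on h1; in check: yes, from the black rook on h8.
King squares — g1: attacked by Rg7; g2: attacked by Rg7; h2: attacked by Bg1.
White has no legal moves → checkmate.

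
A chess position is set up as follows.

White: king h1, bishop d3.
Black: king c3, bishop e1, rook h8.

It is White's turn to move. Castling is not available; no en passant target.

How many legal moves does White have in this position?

3

White to move; king on h1.
In check: yes, from the black rook on h8.
Legal moves: Kg2, Kg1, Bh7.
Count: 3.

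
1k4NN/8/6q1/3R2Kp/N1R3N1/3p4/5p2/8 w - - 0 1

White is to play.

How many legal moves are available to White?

4

White to move; king on g5.
In check: yes, from the black queen on g6.
Legal moves: Kxg6, Kh4, Kf4, Nxg6.
Count: 4.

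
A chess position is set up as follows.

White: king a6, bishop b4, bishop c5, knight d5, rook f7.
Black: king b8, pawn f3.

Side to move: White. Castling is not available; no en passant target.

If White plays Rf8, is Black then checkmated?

After Rf8: black king on b8; in check: yes, from the white rook on f8.
King squares — a7: attacked by Bc5; b7: attacked by Ka6; c7: attacked by Nd5; a8: attacked by Rf8; c8: attacked by Rf8.
Black has no legal moves → checkmate.

yes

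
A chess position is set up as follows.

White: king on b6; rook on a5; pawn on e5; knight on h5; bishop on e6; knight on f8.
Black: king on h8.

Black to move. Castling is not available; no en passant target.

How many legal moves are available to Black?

Black to move; king on h8.
In check: no.
Legal moves: none.
Count: 0.

0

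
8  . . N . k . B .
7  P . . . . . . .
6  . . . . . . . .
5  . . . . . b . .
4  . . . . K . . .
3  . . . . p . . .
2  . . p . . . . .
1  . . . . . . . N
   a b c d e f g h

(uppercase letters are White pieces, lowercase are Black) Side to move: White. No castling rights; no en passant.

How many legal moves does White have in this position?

White to move; king on e4.
In check: yes, from the black bishop on f5.
Legal moves: Kxf5, Ke5, Kd5, Kf4, Kd4, Kf3, Kxe3.
Count: 7.

7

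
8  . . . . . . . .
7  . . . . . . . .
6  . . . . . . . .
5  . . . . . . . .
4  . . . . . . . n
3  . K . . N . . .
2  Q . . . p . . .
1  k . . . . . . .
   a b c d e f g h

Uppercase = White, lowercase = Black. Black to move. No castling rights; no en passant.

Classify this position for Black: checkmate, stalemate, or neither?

Black to move; black king on a1.
In check: yes, from the white queen on a2.
King squares — b1: attacked by Qa2; a2: attacked by Kb3; b2: attacked by Qa2.
Legal moves for Black: none.
In check with no legal moves → checkmate.

checkmate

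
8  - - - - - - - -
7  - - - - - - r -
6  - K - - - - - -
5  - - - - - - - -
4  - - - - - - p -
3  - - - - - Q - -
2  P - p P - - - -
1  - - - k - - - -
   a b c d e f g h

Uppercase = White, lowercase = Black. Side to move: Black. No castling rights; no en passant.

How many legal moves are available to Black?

4

Black to move; king on d1.
In check: yes, from the white queen on f3.
Legal moves: Kxd2, Ke1, Kc1, gxf3.
Count: 4.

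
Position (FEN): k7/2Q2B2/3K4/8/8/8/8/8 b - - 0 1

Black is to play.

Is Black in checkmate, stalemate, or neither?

Black to move; black king on a8.
In check: no.
King squares — a7: attacked by Qc7; b7: attacked by Qc7; b8: attacked by Qc7.
Legal moves for Black: none.
Not in check and no legal moves → stalemate.

stalemate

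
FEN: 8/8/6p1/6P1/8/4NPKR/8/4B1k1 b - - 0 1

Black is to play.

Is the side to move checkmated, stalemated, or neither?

Black to move; black king on g1.
In check: no.
King squares — f1: attacked by Ne3; h1: attacked by Rh3; f2: attacked by Be1; g2: attacked by Ne3; h2: attacked by Kg3.
Legal moves for Black: none.
Not in check and no legal moves → stalemate.

stalemate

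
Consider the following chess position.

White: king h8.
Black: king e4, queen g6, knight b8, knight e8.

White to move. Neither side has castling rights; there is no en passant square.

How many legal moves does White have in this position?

White to move; king on h8.
In check: no.
Legal moves: none.
Count: 0.

0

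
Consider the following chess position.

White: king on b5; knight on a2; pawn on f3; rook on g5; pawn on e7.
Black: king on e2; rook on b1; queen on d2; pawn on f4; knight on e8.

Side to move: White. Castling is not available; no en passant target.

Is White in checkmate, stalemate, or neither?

White to move; white king on b5.
In check: yes, from the black rook on b1.
Legal moves for White: Kc6, Ka6, Kc5, Kc4, Ka4, Nb4.
White is in check but has 6 legal moves → neither.

neither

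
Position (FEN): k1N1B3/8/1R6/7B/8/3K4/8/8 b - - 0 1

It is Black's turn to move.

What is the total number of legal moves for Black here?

Black to move; king on a8.
In check: no.
Legal moves: none.
Count: 0.

0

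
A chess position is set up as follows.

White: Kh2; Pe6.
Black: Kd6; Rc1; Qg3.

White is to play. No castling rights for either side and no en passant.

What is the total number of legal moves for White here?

White to move; king on h2.
In check: yes, from the black queen on g3.
Legal moves: Kxg3.
Count: 1.

1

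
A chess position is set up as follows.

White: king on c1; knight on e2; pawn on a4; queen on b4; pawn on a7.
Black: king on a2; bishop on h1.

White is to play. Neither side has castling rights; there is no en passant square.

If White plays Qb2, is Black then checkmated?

yes

After Qb2: black king on a2; in check: yes, from the white queen on b2.
King squares — a1: attacked by Qb2; b1: attacked by Kc1; b2: attacked by Kc1; a3: attacked by Qb2; b3: attacked by Qb2.
Black has no legal moves → checkmate.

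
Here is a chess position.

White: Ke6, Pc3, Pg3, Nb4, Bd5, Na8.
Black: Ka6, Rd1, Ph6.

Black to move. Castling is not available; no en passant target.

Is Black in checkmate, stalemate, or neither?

Black to move; black king on a6.
In check: yes, from the white knight on b4.
Legal moves for Black: Ka7, Kb5, Ka5.
Black is in check but has 3 legal moves → neither.

neither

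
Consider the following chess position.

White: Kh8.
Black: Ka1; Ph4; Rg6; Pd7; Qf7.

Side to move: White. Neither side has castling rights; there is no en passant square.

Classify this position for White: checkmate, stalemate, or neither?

White to move; white king on h8.
In check: no.
King squares — g7: attacked by Rg6; h7: attacked by Qf7; g8: attacked by Rg6.
Legal moves for White: none.
Not in check and no legal moves → stalemate.

stalemate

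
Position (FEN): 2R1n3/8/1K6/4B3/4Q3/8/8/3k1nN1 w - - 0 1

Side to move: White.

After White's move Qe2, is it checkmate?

After Qe2: black king on d1; in check: yes, from the white queen on e2.
King squares — c1: attacked by Rc8; e1: attacked by Qe2; c2: attacked by Qe2; d2: attacked by Qe2; e2: attacked by Ng1.
Black has no legal moves → checkmate.

yes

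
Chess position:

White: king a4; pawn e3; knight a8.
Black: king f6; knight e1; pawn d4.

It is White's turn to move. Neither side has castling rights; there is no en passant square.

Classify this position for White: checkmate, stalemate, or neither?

White to move; white king on a4.
In check: no.
Legal moves for White: Nc7, Nb6, Kb5, Ka5, Kb4, Kb3, Ka3, exd4, e4.
White has 9 legal moves and is not in check → neither.

neither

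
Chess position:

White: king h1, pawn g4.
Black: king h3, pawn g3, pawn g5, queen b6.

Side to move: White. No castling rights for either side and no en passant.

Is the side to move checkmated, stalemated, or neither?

stalemate

White to move; white king on h1.
In check: no.
King squares — g1: attacked by Qb6; g2: attacked by Kh3; h2: attacked by Pg3.
Legal moves for White: none.
Not in check and no legal moves → stalemate.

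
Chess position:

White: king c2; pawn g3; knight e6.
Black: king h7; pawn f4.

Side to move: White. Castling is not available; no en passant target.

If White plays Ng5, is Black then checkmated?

After Ng5: black king on h7; in check: yes, from the white knight on g5.
Black has 5 legal replies: Kh8, Kg8, Kg7, Kh6, Kg6.
In check but a legal move exists → not checkmate.

no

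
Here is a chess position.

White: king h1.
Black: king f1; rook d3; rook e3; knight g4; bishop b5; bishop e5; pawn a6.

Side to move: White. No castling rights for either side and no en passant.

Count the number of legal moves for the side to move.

White to move; king on h1.
In check: no.
Legal moves: none.
Count: 0.

0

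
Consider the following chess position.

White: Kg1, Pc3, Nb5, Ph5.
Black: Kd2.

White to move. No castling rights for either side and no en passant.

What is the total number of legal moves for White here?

12

White to move; king on g1.
In check: no.
Legal moves: Nc7, Na7, Nd6, Nd4, Na3, Kh2, Kg2, Kf2, Kh1, Kf1, h6, c4.
Count: 12.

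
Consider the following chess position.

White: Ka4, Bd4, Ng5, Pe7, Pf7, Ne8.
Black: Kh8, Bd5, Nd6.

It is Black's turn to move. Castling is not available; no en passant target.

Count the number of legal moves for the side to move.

Black to move; king on h8.
In check: yes, from the white bishop on d4.
Legal moves: none.
Count: 0.

0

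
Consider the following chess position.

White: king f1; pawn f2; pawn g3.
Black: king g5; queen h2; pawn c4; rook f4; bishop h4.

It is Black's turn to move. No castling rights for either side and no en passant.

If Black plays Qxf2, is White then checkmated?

yes

After Qxf2: white king on f1; in check: yes, from the black queen on f2.
King squares — e1: attacked by Qf2; g1: attacked by Qf2; e2: attacked by Qf2; f2: attacked by Rf4; g2: attacked by Qf2.
White has no legal moves → checkmate.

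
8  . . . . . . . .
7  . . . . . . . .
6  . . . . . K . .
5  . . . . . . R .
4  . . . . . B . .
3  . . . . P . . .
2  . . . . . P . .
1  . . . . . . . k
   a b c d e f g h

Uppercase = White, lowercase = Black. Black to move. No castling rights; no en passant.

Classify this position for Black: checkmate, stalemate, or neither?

Black to move; black king on h1.
In check: no.
King squares — g1: attacked by Rg5; g2: attacked by Rg5; h2: attacked by Bf4.
Legal moves for Black: none.
Not in check and no legal moves → stalemate.

stalemate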